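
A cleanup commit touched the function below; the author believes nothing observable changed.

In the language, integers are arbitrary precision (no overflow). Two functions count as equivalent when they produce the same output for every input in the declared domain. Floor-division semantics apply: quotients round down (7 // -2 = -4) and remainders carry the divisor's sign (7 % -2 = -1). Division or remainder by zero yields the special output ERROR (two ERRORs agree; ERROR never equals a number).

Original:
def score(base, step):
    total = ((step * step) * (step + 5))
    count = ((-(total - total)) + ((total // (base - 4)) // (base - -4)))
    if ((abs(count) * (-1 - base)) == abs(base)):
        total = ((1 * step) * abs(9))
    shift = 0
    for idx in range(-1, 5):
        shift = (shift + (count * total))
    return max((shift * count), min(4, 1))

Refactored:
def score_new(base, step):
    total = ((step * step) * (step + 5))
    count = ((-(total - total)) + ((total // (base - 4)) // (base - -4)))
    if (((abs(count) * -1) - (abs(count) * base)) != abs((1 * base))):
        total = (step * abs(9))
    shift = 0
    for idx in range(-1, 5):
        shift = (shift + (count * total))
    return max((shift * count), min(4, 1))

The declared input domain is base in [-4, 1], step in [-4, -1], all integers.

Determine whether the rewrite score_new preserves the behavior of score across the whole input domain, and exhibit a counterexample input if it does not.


Take base=-3, step=-4.
score: total becomes 16; next count becomes -3; next ((abs(count) * (-1 - base)) == abs(base)) evaluates to false; next shift becomes 0; next at idx=-1:; next shift becomes -48; next at idx=0:; next shift becomes -96; next at idx=1:; next shift becomes -144; next at idx=2:; next shift becomes -192; next at idx=3:; next shift becomes -240; next at idx=4:; next shift becomes -288; next final value 864
score_new: total becomes 16; next count becomes -3; next (((abs(count) * -1) - (abs(count) * base)) != abs((1 * base))) evaluates to true; next total becomes -36; next shift becomes 0; next at idx=-1:; next shift becomes 108; next at idx=0:; next shift becomes 216; next at idx=1:; next shift becomes 324; next at idx=2:; next shift becomes 432; next at idx=3:; next shift becomes 540; next at idx=4:; next shift becomes 648; next final value 1
864 and 1 differ, so these are not the same function on this domain.
verdict: not equivalent; witness: base=-3, step=-4


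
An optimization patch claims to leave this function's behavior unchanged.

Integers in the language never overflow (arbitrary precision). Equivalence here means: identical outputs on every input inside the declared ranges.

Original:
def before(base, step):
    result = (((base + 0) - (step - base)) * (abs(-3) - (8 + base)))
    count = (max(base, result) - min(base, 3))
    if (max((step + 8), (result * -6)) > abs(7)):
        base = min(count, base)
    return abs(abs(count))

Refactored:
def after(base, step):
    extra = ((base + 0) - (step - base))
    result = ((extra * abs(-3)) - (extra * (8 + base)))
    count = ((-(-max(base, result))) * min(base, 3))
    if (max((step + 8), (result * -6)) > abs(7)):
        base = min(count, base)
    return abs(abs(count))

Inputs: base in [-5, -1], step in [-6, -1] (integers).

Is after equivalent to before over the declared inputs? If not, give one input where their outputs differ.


On input base=-5, step=-6, before returns 5 while after returns 0.
verdict: not equivalent; witness: base=-5, step=-6


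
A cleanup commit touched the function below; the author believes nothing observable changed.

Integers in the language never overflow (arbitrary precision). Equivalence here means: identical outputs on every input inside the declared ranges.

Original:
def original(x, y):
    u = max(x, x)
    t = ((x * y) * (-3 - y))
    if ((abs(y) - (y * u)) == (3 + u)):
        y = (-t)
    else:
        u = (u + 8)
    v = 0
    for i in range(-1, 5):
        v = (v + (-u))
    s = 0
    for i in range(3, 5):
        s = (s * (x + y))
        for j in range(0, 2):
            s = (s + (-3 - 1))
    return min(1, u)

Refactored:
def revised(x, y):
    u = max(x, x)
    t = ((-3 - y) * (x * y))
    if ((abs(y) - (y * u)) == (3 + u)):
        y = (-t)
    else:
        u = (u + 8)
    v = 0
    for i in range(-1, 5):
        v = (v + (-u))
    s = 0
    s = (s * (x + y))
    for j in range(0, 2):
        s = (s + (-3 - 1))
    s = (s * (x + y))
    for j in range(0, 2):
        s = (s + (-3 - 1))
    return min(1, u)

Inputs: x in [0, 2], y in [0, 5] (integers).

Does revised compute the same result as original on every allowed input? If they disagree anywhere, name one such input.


This is a faithful refactor — arithmetic usage differs, plus statement counts differ, plus constant usage differs, but the computed results match everywhere.
As a probe, take x=0, y=0: original runs u := 0 | t := 0 | ((abs(y) - (y * u)) == (3 + u)): false | u := 8 | v := 0 | iter i=-1: | v := -8 | iter i=0: | v := -16 | iter i=1: | v := -24 | iter i=2: | v := -32 | iter i=3: | v := -40 | iter i=4: | v := -48 | s := 0 | iter i=3: | s := 0 | iter j=0: | s := -4 | iter j=1: | s := -8 | iter i=4: | s := 0 | iter j=0: | s := -4 | iter j=1: | s := -8 | result 1; revised runs u := 0 | t := 0 | ((abs(y) - (y * u)) == (3 + u)): false | u := 8 | v := 0 | iter i=-1: | v := -8 | iter i=0: | v := -16 | iter i=1: | v := -24 | iter i=2: | v := -32 | iter i=3: | v := -40 | iter i=4: | v := -48 | s := 0 | s := 0 | iter j=0: | s := -4 | iter j=1: | s := -8 | s := 0 | iter j=0: | s := -4 | iter j=1: | s := -8 | result 1; both end at 1.
Every one of the 18 inputs gives matching results.
verdict: equivalent


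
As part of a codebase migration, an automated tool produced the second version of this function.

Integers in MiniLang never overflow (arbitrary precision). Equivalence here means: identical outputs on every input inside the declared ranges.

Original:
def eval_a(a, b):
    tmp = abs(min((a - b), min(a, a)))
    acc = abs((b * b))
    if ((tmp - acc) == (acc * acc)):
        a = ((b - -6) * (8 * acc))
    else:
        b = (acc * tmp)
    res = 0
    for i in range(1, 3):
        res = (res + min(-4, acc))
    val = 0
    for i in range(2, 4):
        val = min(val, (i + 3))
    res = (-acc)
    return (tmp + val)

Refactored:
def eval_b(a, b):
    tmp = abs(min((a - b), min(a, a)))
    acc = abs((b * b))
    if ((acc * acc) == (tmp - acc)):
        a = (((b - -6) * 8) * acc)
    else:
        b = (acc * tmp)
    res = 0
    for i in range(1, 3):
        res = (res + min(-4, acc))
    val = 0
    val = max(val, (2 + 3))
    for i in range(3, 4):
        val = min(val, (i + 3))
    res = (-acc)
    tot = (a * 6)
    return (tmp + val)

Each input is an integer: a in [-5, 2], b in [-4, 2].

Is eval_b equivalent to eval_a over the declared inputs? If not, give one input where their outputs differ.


Try a=-5, b=-4.
eval_a: tmp := 5 | acc := 16 | ((tmp - acc) == (acc * acc)): false | b := 80 | res := 0 | iter i=1: | res := -4 | iter i=2: | res := -8 | val := 0 | iter i=2: | val := 0 | iter i=3: | val := 0 | res := -16 | result 5
eval_b: tmp := 5 | acc := 16 | ((acc * acc) == (tmp - acc)): false | b := 80 | res := 0 | iter i=1: | res := -4 | iter i=2: | res := -8 | val := 0 | val := 5 | iter i=3: | val := 5 | res := -16 | tot := -30 | result 10
5 and 10 differ, so these are not the same function on this domain.
verdict: not equivalent; witness: a=-5, b=-4


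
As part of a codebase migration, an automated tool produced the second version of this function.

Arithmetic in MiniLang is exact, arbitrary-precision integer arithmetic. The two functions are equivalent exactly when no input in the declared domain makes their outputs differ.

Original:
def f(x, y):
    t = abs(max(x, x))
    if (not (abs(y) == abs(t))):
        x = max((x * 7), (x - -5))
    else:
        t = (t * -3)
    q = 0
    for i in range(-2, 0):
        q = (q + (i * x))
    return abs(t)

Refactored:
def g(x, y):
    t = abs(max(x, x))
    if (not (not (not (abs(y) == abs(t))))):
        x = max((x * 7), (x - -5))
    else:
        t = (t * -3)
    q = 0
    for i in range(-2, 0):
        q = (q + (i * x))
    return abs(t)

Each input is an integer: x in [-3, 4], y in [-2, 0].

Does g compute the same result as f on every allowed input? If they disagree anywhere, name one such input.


The two are interchangeable: boolean connective usage differs, and every declared input agrees.
Tracing x=3, y=-2: f: t=3, then (not (abs(y) == abs(t))) is true, then x=21, then q=0, then (i=-2), then q=-42, then (i=-1), then q=-63, then returns 3 | g: t=3, then (not (not (not (abs(y) == abs(t))))) is true, then x=21, then q=0, then (i=-2), then q=-42, then (i=-1), then q=-63, then returns 3 — matching result 3.
Across all 24 domain points the two functions coincide.
verdict: equivalent


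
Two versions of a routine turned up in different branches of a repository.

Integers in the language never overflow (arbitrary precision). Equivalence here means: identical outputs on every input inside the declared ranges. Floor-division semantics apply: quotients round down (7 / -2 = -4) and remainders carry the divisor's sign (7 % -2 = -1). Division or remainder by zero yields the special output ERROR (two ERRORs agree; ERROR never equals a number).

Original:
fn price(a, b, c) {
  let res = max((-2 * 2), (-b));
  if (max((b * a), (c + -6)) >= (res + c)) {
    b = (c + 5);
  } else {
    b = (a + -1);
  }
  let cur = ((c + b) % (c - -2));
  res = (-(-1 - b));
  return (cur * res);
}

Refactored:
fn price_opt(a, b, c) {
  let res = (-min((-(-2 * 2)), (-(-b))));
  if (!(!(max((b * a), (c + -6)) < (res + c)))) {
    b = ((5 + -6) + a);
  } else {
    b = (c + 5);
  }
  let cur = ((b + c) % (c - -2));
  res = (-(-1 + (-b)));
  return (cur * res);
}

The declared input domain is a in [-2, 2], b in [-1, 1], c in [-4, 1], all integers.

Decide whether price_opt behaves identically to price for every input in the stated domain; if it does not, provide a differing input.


Equivalent — the differences include arithmetic usage differs; min/max/abs usage differs; constant usage differs; comparison usage differs; boolean connective usage differs, yet no declared input distinguishes the two.
As a probe, take a=0, b=-1, c=1: price runs res=1, then (max((b * a), (c + -6)) >= (res + c)) is false, then b=-1, then cur=0, then res=0, then returns 0; price_opt runs res=1, then (!(!(max((b * a), (c + -6)) < (res + c)))) is true, then b=-1, then cur=0, then res=0, then returns 0; both end at 0.
Checked all 90 inputs in the declared domain: the outputs agree on every one.
verdict: equivalent


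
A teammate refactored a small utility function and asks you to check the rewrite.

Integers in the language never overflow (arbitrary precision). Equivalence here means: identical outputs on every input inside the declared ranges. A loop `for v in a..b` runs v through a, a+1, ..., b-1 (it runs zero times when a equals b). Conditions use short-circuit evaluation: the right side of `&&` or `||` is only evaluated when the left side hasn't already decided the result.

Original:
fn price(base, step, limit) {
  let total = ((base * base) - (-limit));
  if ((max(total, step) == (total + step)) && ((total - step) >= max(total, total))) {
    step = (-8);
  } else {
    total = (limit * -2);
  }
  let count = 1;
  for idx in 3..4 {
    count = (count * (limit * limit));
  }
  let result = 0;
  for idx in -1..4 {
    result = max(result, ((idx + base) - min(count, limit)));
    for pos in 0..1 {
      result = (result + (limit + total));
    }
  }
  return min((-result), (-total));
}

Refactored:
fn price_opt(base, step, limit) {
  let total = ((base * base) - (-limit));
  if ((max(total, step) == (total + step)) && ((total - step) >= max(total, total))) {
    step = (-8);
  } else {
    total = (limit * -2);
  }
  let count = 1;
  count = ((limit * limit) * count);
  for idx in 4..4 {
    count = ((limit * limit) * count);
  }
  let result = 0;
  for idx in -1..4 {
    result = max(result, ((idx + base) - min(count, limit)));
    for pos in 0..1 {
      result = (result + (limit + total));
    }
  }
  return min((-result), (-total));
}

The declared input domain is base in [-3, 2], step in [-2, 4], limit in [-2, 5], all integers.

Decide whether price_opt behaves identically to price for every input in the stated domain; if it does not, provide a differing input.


Although arithmetic usage differs; and loop structure differs; and statement counts differ, 336/336 inputs agree.
verdict: equivalent


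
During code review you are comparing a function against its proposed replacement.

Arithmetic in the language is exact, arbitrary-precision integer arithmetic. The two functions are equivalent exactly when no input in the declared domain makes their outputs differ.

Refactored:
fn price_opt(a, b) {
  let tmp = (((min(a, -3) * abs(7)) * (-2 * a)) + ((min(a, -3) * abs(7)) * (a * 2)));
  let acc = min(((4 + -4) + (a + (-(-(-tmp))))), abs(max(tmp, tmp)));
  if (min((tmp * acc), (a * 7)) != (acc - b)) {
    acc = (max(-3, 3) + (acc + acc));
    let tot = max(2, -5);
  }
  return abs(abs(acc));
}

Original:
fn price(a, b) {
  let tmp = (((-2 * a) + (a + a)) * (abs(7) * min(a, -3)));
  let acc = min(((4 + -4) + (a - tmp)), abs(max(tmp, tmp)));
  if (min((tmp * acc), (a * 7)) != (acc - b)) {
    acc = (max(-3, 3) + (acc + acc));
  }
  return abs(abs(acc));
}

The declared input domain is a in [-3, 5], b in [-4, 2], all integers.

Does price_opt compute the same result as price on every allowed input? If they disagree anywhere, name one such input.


Comparing the listings, the differences include: constant usage differs; arithmetic usage differs; statement counts differ; min/max/abs usage differs; local variable names differ.
Tracing a=-2, b=2: price: tmp := 0 | acc := -2 | (min((tmp * acc), (a * 7)) != (acc - b)): true | acc := -1 | result 1 | price_opt: tmp := 0 | acc := -2 | (min((tmp * acc), (a * 7)) != (acc - b)): true | acc := -1 | tot := 2 | result 1 — matching result 1.
Checked all 63 inputs in the declared domain: the outputs agree on every one.
verdict: equivalent


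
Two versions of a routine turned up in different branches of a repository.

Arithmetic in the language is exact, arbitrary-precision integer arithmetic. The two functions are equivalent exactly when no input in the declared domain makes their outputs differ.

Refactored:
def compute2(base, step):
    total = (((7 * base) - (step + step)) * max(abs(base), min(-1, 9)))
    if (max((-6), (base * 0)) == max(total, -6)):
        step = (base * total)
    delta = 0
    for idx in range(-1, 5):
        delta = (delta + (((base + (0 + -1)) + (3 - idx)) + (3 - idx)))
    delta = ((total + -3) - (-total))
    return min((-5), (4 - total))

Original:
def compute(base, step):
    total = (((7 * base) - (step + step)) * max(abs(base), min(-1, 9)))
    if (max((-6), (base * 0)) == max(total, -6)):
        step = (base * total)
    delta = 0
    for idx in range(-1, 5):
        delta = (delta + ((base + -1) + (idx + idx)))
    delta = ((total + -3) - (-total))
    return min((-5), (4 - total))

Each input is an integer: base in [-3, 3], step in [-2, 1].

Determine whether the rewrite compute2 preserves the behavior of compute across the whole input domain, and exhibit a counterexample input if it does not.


The two versions differ — the changes include arithmetic usage differs; also constant usage differs.
One worked example (base=1, step=0) — compute: total = 7; (max((-6), (base * 0)) == max(total, -6)) -> false; delta = 0; [idx=-1]; delta = -2; [idx=0]; delta = -2; [idx=1]; delta = 0; [idx=2]; delta = 4; [idx=3]; delta = 10; [idx=4]; delta = 18; delta = 11; return -5; compute2: total = 7; (max((-6), (base * 0)) == max(total, -6)) -> false; delta = 0; [idx=-1]; delta = 8; [idx=0]; delta = 14; [idx=1]; delta = 18; [idx=2]; delta = 20; [idx=3]; delta = 20; [idx=4]; delta = 18; delta = 11; return -5; agreement on -5.
An exhaustive pass over the 28 declared inputs shows identical outputs.
verdict: equivalent


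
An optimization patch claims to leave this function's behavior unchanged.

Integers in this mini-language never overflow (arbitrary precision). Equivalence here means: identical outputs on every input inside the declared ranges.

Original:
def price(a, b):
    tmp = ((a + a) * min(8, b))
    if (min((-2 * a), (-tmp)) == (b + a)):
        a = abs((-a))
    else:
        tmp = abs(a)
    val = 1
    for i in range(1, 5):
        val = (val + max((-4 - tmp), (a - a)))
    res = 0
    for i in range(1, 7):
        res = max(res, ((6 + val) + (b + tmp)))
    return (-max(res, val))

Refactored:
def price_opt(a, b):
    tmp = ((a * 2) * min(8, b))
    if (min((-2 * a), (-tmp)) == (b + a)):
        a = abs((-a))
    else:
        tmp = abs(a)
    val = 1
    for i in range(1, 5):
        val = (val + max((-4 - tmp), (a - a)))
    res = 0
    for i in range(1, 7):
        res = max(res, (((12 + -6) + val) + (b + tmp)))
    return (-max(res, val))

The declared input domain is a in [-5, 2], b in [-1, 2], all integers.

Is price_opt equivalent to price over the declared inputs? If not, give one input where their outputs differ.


The two are interchangeable: arithmetic usage differs, plus constant usage differs, and every declared input agrees.
One worked example (a=-3, b=0) — price: tmp=0, then (min((-2 * a), (-tmp)) == (b + a)) is false, then tmp=3, then val=1, then (i=1), then val=1, then (i=2), then val=1, then (i=3), then val=1, then (i=4), then val=1, then res=0, then (i=1), then res=10, then (i=2), then res=10, then (i=3), then res=10, then (i=4), then res=10, then (i=5), then res=10, then (i=6), then res=10, then returns -10; price_opt: tmp=0, then (min((-2 * a), (-tmp)) == (b + a)) is false, then tmp=3, then val=1, then (i=1), then val=1, then (i=2), then val=1, then (i=3), then val=1, then (i=4), then val=1, then res=0, then (i=1), then res=10, then (i=2), then res=10, then (i=3), then res=10, then (i=4), then res=10, then (i=5), then res=10, then (i=6), then res=10, then returns -10; agreement on -10.
Checked all 32 inputs in the declared domain: the outputs agree on every one.
verdict: equivalent


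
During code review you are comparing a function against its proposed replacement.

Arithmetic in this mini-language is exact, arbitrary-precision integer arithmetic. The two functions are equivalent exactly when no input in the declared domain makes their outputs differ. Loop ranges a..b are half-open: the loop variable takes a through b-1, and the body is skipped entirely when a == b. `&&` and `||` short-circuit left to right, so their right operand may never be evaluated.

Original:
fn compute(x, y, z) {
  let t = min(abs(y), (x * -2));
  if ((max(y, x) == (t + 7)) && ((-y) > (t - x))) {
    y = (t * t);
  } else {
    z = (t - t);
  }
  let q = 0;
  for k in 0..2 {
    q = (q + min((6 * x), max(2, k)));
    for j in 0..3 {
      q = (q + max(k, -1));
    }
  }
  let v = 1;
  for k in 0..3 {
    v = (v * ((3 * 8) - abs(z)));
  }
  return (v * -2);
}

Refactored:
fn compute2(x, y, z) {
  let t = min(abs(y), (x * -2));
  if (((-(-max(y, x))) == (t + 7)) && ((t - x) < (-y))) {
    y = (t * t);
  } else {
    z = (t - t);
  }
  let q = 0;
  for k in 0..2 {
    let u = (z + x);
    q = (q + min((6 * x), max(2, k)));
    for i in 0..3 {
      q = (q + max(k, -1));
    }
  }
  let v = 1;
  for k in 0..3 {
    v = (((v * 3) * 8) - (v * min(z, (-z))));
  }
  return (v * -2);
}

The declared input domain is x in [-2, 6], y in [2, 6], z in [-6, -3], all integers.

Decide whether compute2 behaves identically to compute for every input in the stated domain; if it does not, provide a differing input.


Consider the input x=2, y=3, z=-6.
compute: t becomes -4; next ((max(y, x) == (t + 7)) && ((-y) > (t - x))) evaluates to true; next y becomes 16; next q becomes 0; next at k=0:; next q becomes 2; next at j=0:; next q becomes 2; next at j=1:; next q becomes 2; next at j=2:; next q becomes 2; next at k=1:; next q becomes 4; next at j=0:; next q becomes 5; next at j=1:; next q becomes 6; next at j=2:; next q becomes 7; next v becomes 1; next at k=0:; next v becomes 18; next at k=1:; next v becomes 324; next at k=2:; next v becomes 5832; next final value -11664
compute2: t becomes -4; next (((-(-max(y, x))) == (t + 7)) && ((t - x) < (-y))) evaluates to true; next y becomes 16; next q becomes 0; next at k=0:; next u becomes -4; next q becomes 2; next at i=0:; next q becomes 2; next at i=1:; next q becomes 2; next at i=2:; next q becomes 2; next at k=1:; next u becomes -4; next q becomes 4; next at i=0:; next q becomes 5; next at i=1:; next q becomes 6; next at i=2:; next q becomes 7; next v becomes 1; next at k=0:; next v becomes 30; next at k=1:; next v becomes 900; next at k=2:; next v becomes 27000; next final value -54000
-11664 against -54000: the behavior changed.
verdict: not equivalent; witness: x=2, y=3, z=-6


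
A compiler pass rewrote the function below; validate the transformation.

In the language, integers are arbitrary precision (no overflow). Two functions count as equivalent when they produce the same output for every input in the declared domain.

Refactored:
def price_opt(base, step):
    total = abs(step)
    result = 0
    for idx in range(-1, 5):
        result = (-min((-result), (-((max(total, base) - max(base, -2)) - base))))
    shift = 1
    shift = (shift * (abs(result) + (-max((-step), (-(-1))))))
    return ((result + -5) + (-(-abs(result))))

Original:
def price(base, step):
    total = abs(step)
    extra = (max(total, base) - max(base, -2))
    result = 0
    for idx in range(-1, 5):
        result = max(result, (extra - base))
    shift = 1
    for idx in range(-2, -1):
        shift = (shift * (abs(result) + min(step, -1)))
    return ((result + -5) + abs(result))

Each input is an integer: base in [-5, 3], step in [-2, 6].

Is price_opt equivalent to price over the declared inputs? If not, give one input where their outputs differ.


Although local variable names differ, statement counts differ, loop structure differs, 81/81 inputs agree.
verdict: equivalent


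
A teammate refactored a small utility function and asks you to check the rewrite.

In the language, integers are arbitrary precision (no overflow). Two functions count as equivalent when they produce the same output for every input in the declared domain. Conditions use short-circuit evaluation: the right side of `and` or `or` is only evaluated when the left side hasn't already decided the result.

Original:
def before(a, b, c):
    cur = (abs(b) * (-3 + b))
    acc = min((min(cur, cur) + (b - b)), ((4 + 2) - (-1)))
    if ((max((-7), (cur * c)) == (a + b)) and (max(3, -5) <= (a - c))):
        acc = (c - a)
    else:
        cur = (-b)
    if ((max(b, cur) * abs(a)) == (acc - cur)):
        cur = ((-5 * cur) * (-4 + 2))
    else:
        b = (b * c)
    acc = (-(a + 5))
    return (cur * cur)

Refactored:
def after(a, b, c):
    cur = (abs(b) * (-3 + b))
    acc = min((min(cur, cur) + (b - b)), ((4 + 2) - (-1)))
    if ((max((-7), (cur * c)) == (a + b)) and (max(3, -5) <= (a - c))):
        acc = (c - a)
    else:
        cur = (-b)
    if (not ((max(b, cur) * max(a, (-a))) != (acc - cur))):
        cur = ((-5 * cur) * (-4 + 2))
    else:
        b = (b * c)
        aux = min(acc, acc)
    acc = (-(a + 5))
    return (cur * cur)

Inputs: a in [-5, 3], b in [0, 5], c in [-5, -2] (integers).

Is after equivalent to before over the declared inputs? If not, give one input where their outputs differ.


This is a faithful refactor — min/max/abs usage differs, plus statement counts differ, plus comparison usage differs, plus boolean connective usage differs, plus local variable names differ, but the computed results match everywhere.
As a probe, take a=2, b=5, c=-2: before runs cur = 10; acc = 7; ((max((-7), (cur * c)) == (a + b)) and (max(3, -5) <= (a - c))) -> false; cur = -5; ((max(b, cur) * abs(a)) == (acc - cur)) -> false; b = -10; acc = -7; return 25; after runs cur = 10; acc = 7; ((max((-7), (cur * c)) == (a + b)) and (max(3, -5) <= (a - c))) -> false; cur = -5; (not ((max(b, cur) * max(a, (-a))) != (acc - cur))) -> false; b = -10; aux = 7; acc = -7; return 25; both end at 25.
An exhaustive pass over the 216 declared inputs shows identical outputs.
verdict: equivalent


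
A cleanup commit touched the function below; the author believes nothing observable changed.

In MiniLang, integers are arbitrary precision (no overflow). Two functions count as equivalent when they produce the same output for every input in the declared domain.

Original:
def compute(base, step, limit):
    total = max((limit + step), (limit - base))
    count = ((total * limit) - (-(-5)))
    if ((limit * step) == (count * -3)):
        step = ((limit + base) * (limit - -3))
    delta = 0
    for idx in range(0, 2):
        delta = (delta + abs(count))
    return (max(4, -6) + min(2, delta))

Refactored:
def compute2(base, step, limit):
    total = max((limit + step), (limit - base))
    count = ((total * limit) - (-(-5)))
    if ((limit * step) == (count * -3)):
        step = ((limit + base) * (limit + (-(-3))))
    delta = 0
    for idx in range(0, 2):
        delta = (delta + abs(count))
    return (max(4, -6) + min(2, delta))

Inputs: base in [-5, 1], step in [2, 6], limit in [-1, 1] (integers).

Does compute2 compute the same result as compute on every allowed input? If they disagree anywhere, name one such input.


This is a faithful refactor — arithmetic usage differs, but the computed results match everywhere.
One worked example (base=1, step=4, limit=1) — compute: total := 5 | count := 0 | ((limit * step) == (count * -3)): false | delta := 0 | iter idx=0: | delta := 0 | iter idx=1: | delta := 0 | result 4; compute2: total := 5 | count := 0 | ((limit * step) == (count * -3)): false | delta := 0 | iter idx=0: | delta := 0 | iter idx=1: | delta := 0 | result 4; agreement on 4.
Checked all 105 inputs in the declared domain: the outputs agree on every one.
verdict: equivalent


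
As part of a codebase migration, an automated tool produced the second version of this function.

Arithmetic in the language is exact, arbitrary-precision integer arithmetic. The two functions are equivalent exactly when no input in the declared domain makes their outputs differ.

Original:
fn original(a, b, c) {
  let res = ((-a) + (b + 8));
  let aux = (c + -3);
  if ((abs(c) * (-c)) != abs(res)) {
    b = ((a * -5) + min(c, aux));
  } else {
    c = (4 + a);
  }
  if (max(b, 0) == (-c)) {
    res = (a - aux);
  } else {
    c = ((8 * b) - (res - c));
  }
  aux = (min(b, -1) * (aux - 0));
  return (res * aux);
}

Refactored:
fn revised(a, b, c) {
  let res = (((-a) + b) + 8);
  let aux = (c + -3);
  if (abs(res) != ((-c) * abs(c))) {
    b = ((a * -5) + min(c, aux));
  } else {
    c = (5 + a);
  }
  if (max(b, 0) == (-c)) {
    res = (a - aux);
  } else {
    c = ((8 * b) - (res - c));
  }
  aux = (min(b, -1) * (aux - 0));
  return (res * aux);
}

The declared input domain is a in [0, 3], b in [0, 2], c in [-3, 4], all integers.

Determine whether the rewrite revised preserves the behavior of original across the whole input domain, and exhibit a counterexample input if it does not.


Although `4` became `5`, no input in the stated domain can expose it.
Spot check at a=1, b=2, c=-3 — original: res becomes 9; next aux becomes -6; next ((abs(c) * (-c)) != abs(res)) evaluates to false; next c becomes 5; next (max(b, 0) == (-c)) evaluates to false; next c becomes 12; next aux becomes 6; next final value 54. revised: res becomes 9; next aux becomes -6; next (abs(res) != ((-c) * abs(c))) evaluates to false; next c becomes 6; next (max(b, 0) == (-c)) evaluates to false; next c becomes 13; next aux becomes 6; next final value 54. Both give 54.
Every one of the 96 inputs gives matching results.
verdict: equivalent


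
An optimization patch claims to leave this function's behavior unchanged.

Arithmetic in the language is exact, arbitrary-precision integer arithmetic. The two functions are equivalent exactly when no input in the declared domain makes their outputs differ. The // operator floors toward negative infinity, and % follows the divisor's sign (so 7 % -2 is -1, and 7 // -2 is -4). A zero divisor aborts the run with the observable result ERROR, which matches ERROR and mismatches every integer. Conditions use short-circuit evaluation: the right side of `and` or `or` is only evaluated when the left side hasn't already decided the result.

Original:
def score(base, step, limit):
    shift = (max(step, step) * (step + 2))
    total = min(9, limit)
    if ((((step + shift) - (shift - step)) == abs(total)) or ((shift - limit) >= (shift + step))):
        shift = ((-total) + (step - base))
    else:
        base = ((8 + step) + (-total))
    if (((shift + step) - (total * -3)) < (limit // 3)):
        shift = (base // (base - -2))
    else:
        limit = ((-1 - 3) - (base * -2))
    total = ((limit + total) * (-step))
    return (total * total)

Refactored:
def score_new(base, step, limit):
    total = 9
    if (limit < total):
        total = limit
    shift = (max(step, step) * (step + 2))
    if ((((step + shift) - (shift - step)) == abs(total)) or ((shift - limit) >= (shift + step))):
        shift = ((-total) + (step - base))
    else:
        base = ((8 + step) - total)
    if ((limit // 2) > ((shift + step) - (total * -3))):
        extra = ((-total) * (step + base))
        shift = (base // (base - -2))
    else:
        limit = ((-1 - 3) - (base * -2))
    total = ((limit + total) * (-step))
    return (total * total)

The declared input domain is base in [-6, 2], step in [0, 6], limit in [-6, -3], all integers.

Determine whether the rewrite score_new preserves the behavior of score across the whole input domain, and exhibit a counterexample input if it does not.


These are not equivalent — on base=-5, step=1, limit=-5 the outputs split (100 vs 361).
score: shift becomes 3; next total becomes -5; next ((((step + shift) - (shift - step)) == abs(total)) or ((shift - limit) >= (shift + step))) evaluates to true; next shift becomes 11; next (((shift + step) - (total * -3)) < (limit // 3)) evaluates to true; next shift becomes 1; next total becomes 10; next final value 100
score_new: total becomes 9; next (limit < total) evaluates to true; next total becomes -5; next shift becomes 3; next ((((step + shift) - (shift - step)) == abs(total)) or ((shift - limit) >= (shift + step))) evaluates to true; next shift becomes 11; next ((limit // 2) > ((shift + step) - (total * -3))) evaluates to false; next limit becomes -14; next total becomes 19; next final value 361
verdict: not equivalent; witness: base=-5, step=1, limit=-5


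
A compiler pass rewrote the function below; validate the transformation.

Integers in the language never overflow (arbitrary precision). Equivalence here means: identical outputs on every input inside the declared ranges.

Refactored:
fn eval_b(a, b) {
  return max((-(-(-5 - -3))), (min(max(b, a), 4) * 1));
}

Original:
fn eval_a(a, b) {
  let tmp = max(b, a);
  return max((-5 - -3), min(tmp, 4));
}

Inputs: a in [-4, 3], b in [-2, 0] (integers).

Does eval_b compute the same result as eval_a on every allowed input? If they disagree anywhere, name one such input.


Changes here: local variable names differ, and statement counts differ, and constant usage differs, and arithmetic usage differs; the full 24-point sweep finds no disagreement.
verdict: equivalent


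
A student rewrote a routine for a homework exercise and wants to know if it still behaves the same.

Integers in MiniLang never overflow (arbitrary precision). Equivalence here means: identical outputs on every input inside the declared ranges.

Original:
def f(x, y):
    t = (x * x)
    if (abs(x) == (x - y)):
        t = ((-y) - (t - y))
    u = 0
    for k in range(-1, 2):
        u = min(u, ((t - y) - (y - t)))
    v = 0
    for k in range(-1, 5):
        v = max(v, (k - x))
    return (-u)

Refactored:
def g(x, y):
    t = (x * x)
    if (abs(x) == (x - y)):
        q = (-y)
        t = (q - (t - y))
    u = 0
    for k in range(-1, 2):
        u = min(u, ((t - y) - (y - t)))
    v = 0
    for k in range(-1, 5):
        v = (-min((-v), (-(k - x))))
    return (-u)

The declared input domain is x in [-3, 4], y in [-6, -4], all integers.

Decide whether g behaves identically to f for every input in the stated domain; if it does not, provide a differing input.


The two are interchangeable: statement counts differ, plus local variable names differ, plus min/max/abs usage differs, and every declared input agrees.
Tracing x=1, y=-6: f: t := 1 | (abs(x) == (x - y)): false | u := 0 | iter k=-1: | u := 0 | iter k=0: | u := 0 | iter k=1: | u := 0 | v := 0 | iter k=-1: | v := 0 | iter k=0: | v := 0 | iter k=1: | v := 0 | iter k=2: | v := 1 | iter k=3: | v := 2 | iter k=4: | v := 3 | result 0 | g: t := 1 | (abs(x) == (x - y)): false | u := 0 | iter k=-1: | u := 0 | iter k=0: | u := 0 | iter k=1: | u := 0 | v := 0 | iter k=-1: | v := 0 | iter k=0: | v := 0 | iter k=1: | v := 0 | iter k=2: | v := 1 | iter k=3: | v := 2 | iter k=4: | v := 3 | result 0 — matching result 0.
Across all 24 domain points the two functions coincide.
verdict: equivalent


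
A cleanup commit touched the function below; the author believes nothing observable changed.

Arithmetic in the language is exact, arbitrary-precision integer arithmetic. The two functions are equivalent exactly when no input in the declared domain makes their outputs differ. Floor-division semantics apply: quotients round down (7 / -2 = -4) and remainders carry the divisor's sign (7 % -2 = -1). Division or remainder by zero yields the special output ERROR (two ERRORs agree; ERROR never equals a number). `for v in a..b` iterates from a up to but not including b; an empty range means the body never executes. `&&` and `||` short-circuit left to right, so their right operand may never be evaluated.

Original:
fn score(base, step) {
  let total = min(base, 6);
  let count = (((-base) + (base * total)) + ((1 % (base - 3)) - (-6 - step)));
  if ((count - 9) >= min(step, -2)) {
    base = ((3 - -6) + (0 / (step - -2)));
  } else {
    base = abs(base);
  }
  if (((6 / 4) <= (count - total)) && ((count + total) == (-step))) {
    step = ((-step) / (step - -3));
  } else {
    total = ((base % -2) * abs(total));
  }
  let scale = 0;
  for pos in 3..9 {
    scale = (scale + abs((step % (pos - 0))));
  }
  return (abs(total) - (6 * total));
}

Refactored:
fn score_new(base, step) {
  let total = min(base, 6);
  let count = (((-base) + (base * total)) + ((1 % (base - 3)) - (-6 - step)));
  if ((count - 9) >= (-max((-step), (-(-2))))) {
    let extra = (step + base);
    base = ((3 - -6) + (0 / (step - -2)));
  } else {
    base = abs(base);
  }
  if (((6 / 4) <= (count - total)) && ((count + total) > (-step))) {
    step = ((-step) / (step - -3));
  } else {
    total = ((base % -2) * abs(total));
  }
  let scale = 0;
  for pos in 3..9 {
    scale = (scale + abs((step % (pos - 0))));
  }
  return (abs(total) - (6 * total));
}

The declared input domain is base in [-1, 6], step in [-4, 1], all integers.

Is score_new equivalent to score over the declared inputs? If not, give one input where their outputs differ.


Not equivalent: base=1, step=-3 separates them (ERROR vs 7).
score: total := 1 | count := 2 | ((count - 9) >= min(step, -2)): false | base := 1 | (((6 / 4) <= (count - total)) && ((count + total) == (-step))): true | divide-by-zero, output ERROR
score_new: total := 1 | count := 2 | ((count - 9) >= (-max((-step), (-(-2))))): false | base := 1 | (((6 / 4) <= (count - total)) && ((count + total) > (-step))): false | total := -1 | scale := 0 | iter pos=3: | scale := 0 | iter pos=4: | scale := 1 | iter pos=5: | scale := 3 | iter pos=6: | scale := 6 | iter pos=7: | scale := 10 | iter pos=8: | scale := 15 | result 7
verdict: not equivalent; witness: base=1, step=-3


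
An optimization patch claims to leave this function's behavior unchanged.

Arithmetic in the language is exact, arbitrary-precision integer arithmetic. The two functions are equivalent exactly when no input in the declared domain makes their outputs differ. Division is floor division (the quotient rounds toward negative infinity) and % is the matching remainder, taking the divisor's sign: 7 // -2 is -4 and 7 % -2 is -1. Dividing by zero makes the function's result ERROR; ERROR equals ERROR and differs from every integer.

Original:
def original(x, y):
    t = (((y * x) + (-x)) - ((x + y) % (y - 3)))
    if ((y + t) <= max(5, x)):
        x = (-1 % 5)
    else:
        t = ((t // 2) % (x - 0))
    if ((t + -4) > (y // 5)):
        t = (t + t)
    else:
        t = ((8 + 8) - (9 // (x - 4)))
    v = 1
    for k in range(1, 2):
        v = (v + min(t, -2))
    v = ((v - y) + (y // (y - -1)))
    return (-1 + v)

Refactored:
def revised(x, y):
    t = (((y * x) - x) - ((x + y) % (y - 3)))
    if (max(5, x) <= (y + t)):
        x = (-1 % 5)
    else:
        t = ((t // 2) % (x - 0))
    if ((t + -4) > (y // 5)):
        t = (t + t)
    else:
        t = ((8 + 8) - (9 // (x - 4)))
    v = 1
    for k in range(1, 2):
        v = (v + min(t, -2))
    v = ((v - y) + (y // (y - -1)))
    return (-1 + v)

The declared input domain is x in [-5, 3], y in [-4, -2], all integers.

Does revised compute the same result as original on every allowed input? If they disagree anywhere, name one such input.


Not equivalent: x=0, y=-4 separates them (3 vs ERROR).
original: t := 4 | ((y + t) <= max(5, x)): true | x := 4 | ((t + -4) > (y // 5)): true | t := 8 | v := 1 | iter k=1: | v := -1 | v := 4 | result 3
revised: t := 4 | (max(5, x) <= (y + t)): false | divide-by-zero, output ERROR
verdict: not equivalent; witness: x=0, y=-4


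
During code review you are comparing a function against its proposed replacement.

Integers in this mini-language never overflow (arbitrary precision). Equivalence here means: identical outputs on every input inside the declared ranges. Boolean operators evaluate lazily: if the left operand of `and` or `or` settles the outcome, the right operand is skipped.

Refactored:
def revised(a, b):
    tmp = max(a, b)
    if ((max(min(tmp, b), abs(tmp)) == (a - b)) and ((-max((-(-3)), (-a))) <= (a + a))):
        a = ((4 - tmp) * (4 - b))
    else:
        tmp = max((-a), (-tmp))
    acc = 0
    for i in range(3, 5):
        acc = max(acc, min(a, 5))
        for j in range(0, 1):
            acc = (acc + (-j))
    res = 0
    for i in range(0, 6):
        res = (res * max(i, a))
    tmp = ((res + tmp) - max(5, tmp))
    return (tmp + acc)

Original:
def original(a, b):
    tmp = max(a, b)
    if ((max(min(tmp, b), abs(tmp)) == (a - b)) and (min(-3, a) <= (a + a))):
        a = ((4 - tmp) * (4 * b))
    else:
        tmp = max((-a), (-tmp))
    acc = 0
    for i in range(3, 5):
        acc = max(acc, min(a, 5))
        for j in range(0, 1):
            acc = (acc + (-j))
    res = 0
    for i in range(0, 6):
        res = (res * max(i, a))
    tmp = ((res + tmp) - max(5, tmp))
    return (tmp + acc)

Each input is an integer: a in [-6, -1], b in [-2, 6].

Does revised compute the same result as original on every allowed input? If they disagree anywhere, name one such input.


The rewrite breaks on a=-1, b=-2, where the results are -6 and -1.
original: tmp=-1, then ((max(min(tmp, b), abs(tmp)) == (a - b)) and (min(-3, a) <= (a + a))) is true, then a=-40, then acc=0, then (i=3), then acc=0, then (j=0), then acc=0, then (i=4), then acc=0, then (j=0), then acc=0, then res=0, then (i=0), then res=0, then (i=1), then res=0, then (i=2), then res=0, then (i=3), then res=0, then (i=4), then res=0, then (i=5), then res=0, then tmp=-6, then returns -6
revised: tmp=-1, then ((max(min(tmp, b), abs(tmp)) == (a - b)) and ((-max((-(-3)), (-a))) <= (a + a))) is true, then a=30, then acc=0, then (i=3), then acc=5, then (j=0), then acc=5, then (i=4), then acc=5, then (j=0), then acc=5, then res=0, then (i=0), then res=0, then (i=1), then res=0, then (i=2), then res=0, then (i=3), then res=0, then (i=4), then res=0, then (i=5), then res=0, then tmp=-6, then returns -1
verdict: not equivalent; witness: a=-1, b=-2


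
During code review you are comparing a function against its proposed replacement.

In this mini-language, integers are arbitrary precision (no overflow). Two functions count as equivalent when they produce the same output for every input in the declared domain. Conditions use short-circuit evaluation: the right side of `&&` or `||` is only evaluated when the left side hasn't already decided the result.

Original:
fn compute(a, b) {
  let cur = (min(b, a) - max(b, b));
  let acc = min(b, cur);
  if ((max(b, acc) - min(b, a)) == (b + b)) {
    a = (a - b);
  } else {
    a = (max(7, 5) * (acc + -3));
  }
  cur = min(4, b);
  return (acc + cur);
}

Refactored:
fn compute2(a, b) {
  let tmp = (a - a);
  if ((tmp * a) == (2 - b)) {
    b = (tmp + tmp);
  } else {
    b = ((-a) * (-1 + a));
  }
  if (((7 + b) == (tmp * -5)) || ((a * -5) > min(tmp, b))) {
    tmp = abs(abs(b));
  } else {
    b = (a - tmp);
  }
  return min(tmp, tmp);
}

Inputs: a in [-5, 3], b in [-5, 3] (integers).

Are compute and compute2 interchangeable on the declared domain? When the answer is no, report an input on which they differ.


The rewrite breaks on a=-5, b=-5, where the results are -10 and 30.
compute: cur=0, then acc=-5, then ((max(b, acc) - min(b, a)) == (b + b)) is false, then a=-56, then cur=-5, then returns -10
compute2: tmp=0, then ((tmp * a) == (2 - b)) is false, then b=-30, then (((7 + b) == (tmp * -5)) || ((a * -5) > min(tmp, b))) is true, then tmp=30, then returns 30
verdict: not equivalent; witness: a=-5, b=-5
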